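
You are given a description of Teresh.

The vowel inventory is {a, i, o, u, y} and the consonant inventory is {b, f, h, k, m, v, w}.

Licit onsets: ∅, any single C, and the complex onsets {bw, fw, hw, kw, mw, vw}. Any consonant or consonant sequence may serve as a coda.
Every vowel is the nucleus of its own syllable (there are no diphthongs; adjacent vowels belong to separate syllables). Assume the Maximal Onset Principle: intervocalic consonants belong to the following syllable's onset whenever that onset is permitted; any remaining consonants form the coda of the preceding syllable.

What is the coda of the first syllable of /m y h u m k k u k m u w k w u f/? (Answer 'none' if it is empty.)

none

The vowels are y, u, u, u, u — 5 nuclei, so 5 syllables.
Between /y/ (V1) and /u/ (V2): /h/ → onset of the next syllable (single consonants are always licit onsets).
Between /u/ (V2) and /u/ (V3): /mkk/ — longest licit onset from the right is /k/, leaving /mk/ as coda.
Between /u/ (V3) and /u/ (V4): /km/ splits as /k/ + /m/ (/m/ is the longest suffix that is a licit onset).
Between /u/ (V4) and /u/ (V5): /wkw/ — longest licit onset from the right is /kw/, leaving /w/ as coda.
So the parse is my.humk.kuk.muw.kwuf.
Syllable 1 is /my/: onset /m/, nucleus /y/, coda ∅.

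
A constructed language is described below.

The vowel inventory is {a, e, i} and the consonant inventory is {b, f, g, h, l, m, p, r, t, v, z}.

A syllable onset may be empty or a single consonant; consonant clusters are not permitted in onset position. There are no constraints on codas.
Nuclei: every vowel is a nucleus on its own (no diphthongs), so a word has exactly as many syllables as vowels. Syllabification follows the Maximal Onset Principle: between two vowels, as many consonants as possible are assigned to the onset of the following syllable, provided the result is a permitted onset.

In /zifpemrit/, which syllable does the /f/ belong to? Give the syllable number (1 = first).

The vowels are i, e, i — 3 nuclei, so 3 syllables.
Between /i/ (V1) and /e/ (V2): /fp/ splits as /f/ + /p/ (/p/ is the longest suffix that is a licit onset).
Between /e/ (V2) and /i/ (V3): cluster /mr/ — the longest permitted-onset suffix is /r/; onset = /r/, preceding coda = /m/.
So the parse is zif.pem.rit.
The /f/ is in the coda of syllable 1 (/zif/).

1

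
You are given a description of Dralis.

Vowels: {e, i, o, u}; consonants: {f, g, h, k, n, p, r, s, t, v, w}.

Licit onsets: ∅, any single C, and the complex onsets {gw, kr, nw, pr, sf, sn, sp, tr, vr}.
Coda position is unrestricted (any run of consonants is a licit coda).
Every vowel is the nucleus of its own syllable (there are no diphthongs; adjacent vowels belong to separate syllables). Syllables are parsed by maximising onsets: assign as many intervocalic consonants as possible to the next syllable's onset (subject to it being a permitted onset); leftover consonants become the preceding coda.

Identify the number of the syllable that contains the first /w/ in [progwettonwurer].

The vowels are o, e, o, u, e — 5 nuclei, so 5 syllables.
V1 /o/ – V2 /e/: /gw/ — entire cluster is a permitted onset → onset /gw/, coda ∅.
V2 /e/ – V3 /o/: /tt/; trying suffixes from longest down, /t/ is the first permitted one, so coda /t/ | onset /t/.
V3 /o/ – V4 /u/: /nw/ — entire cluster is a permitted onset → onset /nw/, coda ∅.
V4 /u/ – V5 /e/: /r/ is a single consonant, so it becomes the next onset.
So the parse is pro.gwet.to.nwu.rer.
The first /w/ is in the onset of syllable 2 (/gwet/).

2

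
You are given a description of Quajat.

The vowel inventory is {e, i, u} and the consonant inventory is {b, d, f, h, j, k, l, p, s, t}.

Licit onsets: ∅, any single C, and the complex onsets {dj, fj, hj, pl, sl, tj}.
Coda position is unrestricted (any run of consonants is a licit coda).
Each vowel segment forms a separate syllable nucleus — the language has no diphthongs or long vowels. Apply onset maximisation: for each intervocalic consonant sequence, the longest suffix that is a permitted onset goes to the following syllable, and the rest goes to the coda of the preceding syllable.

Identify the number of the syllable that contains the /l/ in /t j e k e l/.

2

Vowels present: e, e; each is a nucleus, giving 2 syllables.
/e…e/ gap (V1→V2): /k/ → onset of the next syllable (single consonants are always licit onsets).
Syllabification: tje.kel.
The /l/ is in the coda of syllable 2 (/kel/).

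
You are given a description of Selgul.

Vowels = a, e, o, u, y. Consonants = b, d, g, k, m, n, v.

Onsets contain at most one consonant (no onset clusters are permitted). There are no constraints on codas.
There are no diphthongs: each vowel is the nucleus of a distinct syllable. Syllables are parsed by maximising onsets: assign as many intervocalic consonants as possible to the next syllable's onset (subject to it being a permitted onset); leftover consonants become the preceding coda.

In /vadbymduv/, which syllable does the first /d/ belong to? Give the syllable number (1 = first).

1

Vowels present: a, y, u; each is a nucleus, giving 3 syllables.
Between /a/ (V1) and /y/ (V2): /db/ — longest licit onset from the right is /b/, leaving /d/ as coda.
Between /y/ (V2) and /u/ (V3): /md/ — longest licit onset from the right is /d/, leaving /m/ as coda.
Result: vad.bym.duv.
The first /d/ is in the coda of syllable 1 (/vad/).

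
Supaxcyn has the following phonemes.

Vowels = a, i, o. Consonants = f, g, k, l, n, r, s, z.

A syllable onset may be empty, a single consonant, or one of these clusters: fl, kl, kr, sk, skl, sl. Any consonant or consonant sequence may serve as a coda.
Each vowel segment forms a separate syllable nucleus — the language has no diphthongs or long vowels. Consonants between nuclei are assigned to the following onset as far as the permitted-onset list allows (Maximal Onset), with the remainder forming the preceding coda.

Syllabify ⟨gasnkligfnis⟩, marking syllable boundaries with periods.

The vowels are a, i, i — 3 nuclei, so 3 syllables.
σ1/σ2 boundary: /snkl/; trying suffixes from longest down, /kl/ is the first permitted one, so coda /sn/ | onset /kl/.
σ2/σ3 boundary: /gfn/; trying suffixes from longest down, /n/ is the first permitted one, so coda /gf/ | onset /n/.

gasn.kligf.nis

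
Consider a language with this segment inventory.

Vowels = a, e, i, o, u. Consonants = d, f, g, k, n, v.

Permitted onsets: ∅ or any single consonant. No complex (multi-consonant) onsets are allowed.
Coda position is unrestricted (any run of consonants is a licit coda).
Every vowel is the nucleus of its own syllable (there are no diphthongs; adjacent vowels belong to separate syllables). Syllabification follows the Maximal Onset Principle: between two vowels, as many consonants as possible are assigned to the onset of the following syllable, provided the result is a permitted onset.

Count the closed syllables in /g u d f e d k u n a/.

The vowels are u, e, u, a — 4 nuclei, so 4 syllables.
V1 /u/ – V2 /e/: /df/ splits as /d/ + /f/ (/f/ is the longest suffix that is a licit onset).
V2 /e/ – V3 /u/: /dk/ — longest licit onset from the right is /k/, leaving /d/ as coda.
V3 /u/ – V4 /a/: /n/ is a single consonant, so it becomes the next onset.
Putting it together: gud.fed.ku.na.
Classifying each syllable: /gud/ (closed), /fed/ (closed), /ku/ (open), /na/ (open).
Closed syllables: 2.

2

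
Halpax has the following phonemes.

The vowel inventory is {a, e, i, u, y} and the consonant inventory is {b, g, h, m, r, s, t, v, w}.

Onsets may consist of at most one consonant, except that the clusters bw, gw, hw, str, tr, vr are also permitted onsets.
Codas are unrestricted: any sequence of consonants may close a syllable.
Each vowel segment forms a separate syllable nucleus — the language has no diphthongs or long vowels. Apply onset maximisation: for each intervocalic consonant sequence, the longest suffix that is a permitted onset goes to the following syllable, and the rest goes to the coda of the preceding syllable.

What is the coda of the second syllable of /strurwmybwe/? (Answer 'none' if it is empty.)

none

The vowels are u, y, e — 3 nuclei, so 3 syllables.
/u…y/ gap (V1→V2): cluster /rwm/ — the longest permitted-onset suffix is /m/; onset = /m/, preceding coda = /rw/.
/y…e/ gap (V2→V3): cluster /bw/ — /bw/ is itself a permitted onset, so the whole cluster goes right; preceding coda = ∅.
Syllabification: strurw.my.bwe.
Syllable 2 is /my/: onset /m/, nucleus /y/, coda ∅.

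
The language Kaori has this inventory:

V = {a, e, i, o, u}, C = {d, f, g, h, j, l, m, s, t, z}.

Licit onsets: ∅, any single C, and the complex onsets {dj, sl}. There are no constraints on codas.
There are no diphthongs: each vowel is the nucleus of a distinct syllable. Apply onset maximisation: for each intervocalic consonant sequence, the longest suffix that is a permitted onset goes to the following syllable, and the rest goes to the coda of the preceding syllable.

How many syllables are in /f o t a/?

2

Vowels present: o, a; each is a nucleus, giving 2 syllables.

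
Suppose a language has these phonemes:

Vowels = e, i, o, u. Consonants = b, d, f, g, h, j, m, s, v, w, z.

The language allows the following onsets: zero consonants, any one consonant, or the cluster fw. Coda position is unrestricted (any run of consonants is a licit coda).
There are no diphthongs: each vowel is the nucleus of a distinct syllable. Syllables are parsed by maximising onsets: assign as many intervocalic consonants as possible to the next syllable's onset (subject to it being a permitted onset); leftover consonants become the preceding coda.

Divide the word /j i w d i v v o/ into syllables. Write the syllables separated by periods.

jiw.div.vo

Vowels present: i, i, o; each is a nucleus, giving 3 syllables.
Between /i/ (V1) and /i/ (V2): cluster /wd/ — the longest permitted-onset suffix is /d/; onset = /d/, preceding coda = /w/.
Between /i/ (V2) and /o/ (V3): /vv/ — longest licit onset from the right is /v/, leaving /v/ as coda.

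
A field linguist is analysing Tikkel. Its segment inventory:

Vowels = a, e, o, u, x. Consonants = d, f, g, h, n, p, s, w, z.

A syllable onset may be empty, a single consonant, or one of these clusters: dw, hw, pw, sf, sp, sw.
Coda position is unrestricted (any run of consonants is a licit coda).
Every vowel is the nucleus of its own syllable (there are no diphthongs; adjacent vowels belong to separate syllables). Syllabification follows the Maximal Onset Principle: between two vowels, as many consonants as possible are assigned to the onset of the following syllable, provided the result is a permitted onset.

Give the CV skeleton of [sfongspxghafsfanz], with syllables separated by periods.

The vowels are o, x, a, a — 4 nuclei, so 4 syllables.
V1 /o/ – V2 /x/: /ngsp/ — longest licit onset from the right is /sp/, leaving /ng/ as coda.
V2 /x/ – V3 /a/: /gh/ splits as /g/ + /h/ (/h/ is the longest suffix that is a licit onset).
V3 /a/ – V4 /a/: /fsf/ — longest licit onset from the right is /sf/, leaving /f/ as coda.
Syllabification: sfong.spxg.haf.sfanz.
Mapping each syllable to C/V: /sfong/ → CCVCC, /spxg/ → CCVC, /haf/ → CVC, /sfanz/ → CCVCC.

CCVCC.CCVC.CVC.CCVCC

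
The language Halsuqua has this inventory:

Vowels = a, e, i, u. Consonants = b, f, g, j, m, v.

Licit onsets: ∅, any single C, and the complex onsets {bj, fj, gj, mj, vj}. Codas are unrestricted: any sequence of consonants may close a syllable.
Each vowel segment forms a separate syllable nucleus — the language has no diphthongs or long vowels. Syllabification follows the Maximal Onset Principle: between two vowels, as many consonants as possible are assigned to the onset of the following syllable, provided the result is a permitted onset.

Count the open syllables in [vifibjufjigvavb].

Vowels present: i, i, u, i, a; each is a nucleus, giving 5 syllables.
σ1/σ2 boundary: /f/ is a single consonant, so it becomes the next onset.
σ2/σ3 boundary: cluster /bj/ — /bj/ is itself a permitted onset, so the whole cluster goes right; preceding coda = ∅.
σ3/σ4 boundary: cluster /fj/ — /fj/ is itself a permitted onset, so the whole cluster goes right; preceding coda = ∅.
σ4/σ5 boundary: /gv/ — longest licit onset from the right is /v/, leaving /g/ as coda.
So the parse is vi.fi.bju.fjig.vavb.
Classifying each syllable: /vi/ (open), /fi/ (open), /bju/ (open), /fjig/ (closed), /vavb/ (closed).
Open syllables: 3.

3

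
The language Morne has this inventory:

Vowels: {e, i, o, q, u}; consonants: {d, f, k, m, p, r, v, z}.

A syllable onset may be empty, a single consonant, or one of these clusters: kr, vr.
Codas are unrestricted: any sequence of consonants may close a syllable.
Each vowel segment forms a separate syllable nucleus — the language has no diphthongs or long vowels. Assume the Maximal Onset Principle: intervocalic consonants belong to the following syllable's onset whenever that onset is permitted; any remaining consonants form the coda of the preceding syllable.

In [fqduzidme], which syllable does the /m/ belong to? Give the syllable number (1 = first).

Vowels present: q, u, i, e; each is a nucleus, giving 4 syllables.
Between /q/ (V1) and /u/ (V2): just /d/ — single C goes to the following onset.
Between /u/ (V2) and /i/ (V3): /z/ → onset of the next syllable (single consonants are always licit onsets).
Between /i/ (V3) and /e/ (V4): cluster /dm/ — the longest permitted-onset suffix is /m/; onset = /m/, preceding coda = /d/.
Putting it together: fq.du.zid.me.
The /m/ is in the onset of syllable 4 (/me/).

4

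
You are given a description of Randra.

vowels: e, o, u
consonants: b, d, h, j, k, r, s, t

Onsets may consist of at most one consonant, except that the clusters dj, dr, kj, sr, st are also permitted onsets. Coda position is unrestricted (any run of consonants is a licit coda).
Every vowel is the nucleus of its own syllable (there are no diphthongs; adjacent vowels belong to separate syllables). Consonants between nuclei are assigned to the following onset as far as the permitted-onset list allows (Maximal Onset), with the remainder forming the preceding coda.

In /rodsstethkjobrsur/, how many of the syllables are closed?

4

The vowels are o, e, o, u — 4 nuclei, so 4 syllables.
σ1/σ2 boundary: /dsst/ splits as /ds/ + /st/ (/st/ is the longest suffix that is a licit onset).
σ2/σ3 boundary: /thkj/; trying suffixes from longest down, /kj/ is the first permitted one, so coda /th/ | onset /kj/.
σ3/σ4 boundary: cluster /brs/ — the longest permitted-onset suffix is /s/; onset = /s/, preceding coda = /br/.
Putting it together: rods.steth.kjobr.sur.
Classifying each syllable: /rods/ (closed), /steth/ (closed), /kjobr/ (closed), /sur/ (closed).
Closed syllables: 4.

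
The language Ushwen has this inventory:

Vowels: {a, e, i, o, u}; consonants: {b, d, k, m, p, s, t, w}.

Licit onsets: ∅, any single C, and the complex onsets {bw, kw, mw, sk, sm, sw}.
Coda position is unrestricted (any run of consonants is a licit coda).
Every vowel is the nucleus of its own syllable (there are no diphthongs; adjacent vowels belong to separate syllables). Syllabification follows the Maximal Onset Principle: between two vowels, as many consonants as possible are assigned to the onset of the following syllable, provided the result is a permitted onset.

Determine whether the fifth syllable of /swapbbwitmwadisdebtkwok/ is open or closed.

The vowels are a, i, a, i, e, o — 6 nuclei, so 6 syllables.
σ1/σ2 boundary: /pbbw/ — longest licit onset from the right is /bw/, leaving /pb/ as coda.
σ2/σ3 boundary: cluster /tmw/ — the longest permitted-onset suffix is /mw/; onset = /mw/, preceding coda = /t/.
σ3/σ4 boundary: just /d/ — single C goes to the following onset.
σ4/σ5 boundary: cluster /sd/ — the longest permitted-onset suffix is /d/; onset = /d/, preceding coda = /s/.
σ5/σ6 boundary: /btkw/; trying suffixes from longest down, /kw/ is the first permitted one, so coda /bt/ | onset /kw/.
So the parse is swapb.bwit.mwa.dis.debt.kwok.
Syllable 5 is /debt/ with coda /bt/, so it is closed.

closed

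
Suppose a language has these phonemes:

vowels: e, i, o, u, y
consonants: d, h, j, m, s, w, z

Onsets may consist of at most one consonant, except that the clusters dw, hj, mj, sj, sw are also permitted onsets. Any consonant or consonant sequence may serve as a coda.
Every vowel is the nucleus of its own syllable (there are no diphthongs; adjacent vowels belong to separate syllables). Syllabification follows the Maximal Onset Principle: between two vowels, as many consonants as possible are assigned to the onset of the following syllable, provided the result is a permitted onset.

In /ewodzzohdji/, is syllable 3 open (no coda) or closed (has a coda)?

closed

Nuclei (vowels): e, o, o, i → 4 syllables.
Between /e/ (V1) and /o/ (V2): /w/ is a single consonant, so it becomes the next onset.
Between /o/ (V2) and /o/ (V3): /dzz/ splits as /dz/ + /z/ (/z/ is the longest suffix that is a licit onset).
Between /o/ (V3) and /i/ (V4): /hdj/ splits as /hd/ + /j/ (/j/ is the longest suffix that is a licit onset).
Syllabification: e.wodz.zohd.ji.
Syllable 3 is /zohd/ with coda /hd/, so it is closed.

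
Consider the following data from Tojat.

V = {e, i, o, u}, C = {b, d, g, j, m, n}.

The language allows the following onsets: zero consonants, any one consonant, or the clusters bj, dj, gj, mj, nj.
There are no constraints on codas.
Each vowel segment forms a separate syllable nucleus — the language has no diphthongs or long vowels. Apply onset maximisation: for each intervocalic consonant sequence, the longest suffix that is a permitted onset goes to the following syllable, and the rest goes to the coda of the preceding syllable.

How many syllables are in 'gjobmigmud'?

3

The vowels are o, i, u — 3 nuclei, so 3 syllables.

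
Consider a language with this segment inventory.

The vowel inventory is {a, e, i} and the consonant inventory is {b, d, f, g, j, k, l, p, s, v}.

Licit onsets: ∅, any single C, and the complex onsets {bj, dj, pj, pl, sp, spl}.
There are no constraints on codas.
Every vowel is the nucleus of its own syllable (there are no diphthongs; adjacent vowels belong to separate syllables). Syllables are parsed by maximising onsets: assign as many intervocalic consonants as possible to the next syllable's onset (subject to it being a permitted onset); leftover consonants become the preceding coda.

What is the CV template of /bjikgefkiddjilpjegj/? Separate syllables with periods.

CCVC.CVC.CVC.CCVC.CCVCC

The vowels are i, e, i, i, e — 5 nuclei, so 5 syllables.
V1 /i/ – V2 /e/: /kg/ splits as /k/ + /g/ (/g/ is the longest suffix that is a licit onset).
V2 /e/ – V3 /i/: /fk/ — longest licit onset from the right is /k/, leaving /f/ as coda.
V3 /i/ – V4 /i/: /ddj/ splits as /d/ + /dj/ (/dj/ is the longest suffix that is a licit onset).
V4 /i/ – V5 /e/: cluster /lpj/ — the longest permitted-onset suffix is /pj/; onset = /pj/, preceding coda = /l/.
So the parse is bjik.gef.kid.djil.pjegj.
Mapping each syllable to C/V: /bjik/ → CCVC, /gef/ → CVC, /kid/ → CVC, /djil/ → CCVC, /pjegj/ → CCVCC.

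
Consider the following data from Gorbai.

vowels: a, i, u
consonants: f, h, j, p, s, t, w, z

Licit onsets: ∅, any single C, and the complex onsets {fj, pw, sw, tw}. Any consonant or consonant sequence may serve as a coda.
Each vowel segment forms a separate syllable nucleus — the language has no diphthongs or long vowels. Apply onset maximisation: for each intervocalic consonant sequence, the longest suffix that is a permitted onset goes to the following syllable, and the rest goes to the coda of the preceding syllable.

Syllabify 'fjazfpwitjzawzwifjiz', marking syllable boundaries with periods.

Nuclei (vowels): a, i, a, i, i → 5 syllables.
V1 /a/ – V2 /i/: /zfpw/ — longest licit onset from the right is /pw/, leaving /zf/ as coda.
V2 /i/ – V3 /a/: /tjz/ — longest licit onset from the right is /z/, leaving /tj/ as coda.
V3 /a/ – V4 /i/: /wzw/ splits as /wz/ + /w/ (/w/ is the longest suffix that is a licit onset).
V4 /i/ – V5 /i/: /fj/ is a licit onset in full, so it all attaches to the next syllable.

fjazf.pwitj.zawz.wi.fjiz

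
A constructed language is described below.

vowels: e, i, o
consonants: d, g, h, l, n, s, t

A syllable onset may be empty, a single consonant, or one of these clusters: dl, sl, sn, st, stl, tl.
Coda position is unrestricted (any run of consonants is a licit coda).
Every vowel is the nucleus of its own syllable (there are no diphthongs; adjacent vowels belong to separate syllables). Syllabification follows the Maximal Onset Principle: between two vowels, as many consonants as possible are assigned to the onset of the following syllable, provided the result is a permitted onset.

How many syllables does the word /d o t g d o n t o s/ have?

3

Vowels present: o, o, o; each is a nucleus, giving 3 syllables.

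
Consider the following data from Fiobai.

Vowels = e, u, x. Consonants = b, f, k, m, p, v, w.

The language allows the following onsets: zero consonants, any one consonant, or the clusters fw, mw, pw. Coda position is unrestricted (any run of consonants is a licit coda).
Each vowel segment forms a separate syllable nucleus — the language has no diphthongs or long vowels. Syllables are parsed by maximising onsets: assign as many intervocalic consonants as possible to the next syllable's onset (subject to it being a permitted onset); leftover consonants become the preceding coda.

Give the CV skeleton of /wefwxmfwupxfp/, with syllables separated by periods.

CV.CCVC.CCV.CVCC

Nuclei (vowels): e, x, u, x → 4 syllables.
/e…x/ gap (V1→V2): /fw/ is a licit onset in full, so it all attaches to the next syllable.
/x…u/ gap (V2→V3): cluster /mfw/ — the longest permitted-onset suffix is /fw/; onset = /fw/, preceding coda = /m/.
/u…x/ gap (V3→V4): /p/ is a single consonant, so it becomes the next onset.
Result: we.fwxm.fwu.pxfp.
Mapping each syllable to C/V: /we/ → CV, /fwxm/ → CCVC, /fwu/ → CCV, /pxfp/ → CVCC.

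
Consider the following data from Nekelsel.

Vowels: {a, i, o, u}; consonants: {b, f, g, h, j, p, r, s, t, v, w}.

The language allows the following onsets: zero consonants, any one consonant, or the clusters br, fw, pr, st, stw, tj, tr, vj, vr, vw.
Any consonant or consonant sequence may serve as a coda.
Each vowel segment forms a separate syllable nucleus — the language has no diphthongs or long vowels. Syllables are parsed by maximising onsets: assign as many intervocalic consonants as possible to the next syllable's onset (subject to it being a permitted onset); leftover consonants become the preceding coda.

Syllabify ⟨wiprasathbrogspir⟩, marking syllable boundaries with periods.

wi.pra.sath.brogs.pir

Vowels present: i, a, a, o, i; each is a nucleus, giving 5 syllables.
/i…a/ gap (V1→V2): /pr/ — entire cluster is a permitted onset → onset /pr/, coda ∅.
/a…a/ gap (V2→V3): /s/ → onset of the next syllable (single consonants are always licit onsets).
/a…o/ gap (V3→V4): cluster /thbr/ — the longest permitted-onset suffix is /br/; onset = /br/, preceding coda = /th/.
/o…i/ gap (V4→V5): cluster /gsp/ — the longest permitted-onset suffix is /p/; onset = /p/, preceding coda = /gs/.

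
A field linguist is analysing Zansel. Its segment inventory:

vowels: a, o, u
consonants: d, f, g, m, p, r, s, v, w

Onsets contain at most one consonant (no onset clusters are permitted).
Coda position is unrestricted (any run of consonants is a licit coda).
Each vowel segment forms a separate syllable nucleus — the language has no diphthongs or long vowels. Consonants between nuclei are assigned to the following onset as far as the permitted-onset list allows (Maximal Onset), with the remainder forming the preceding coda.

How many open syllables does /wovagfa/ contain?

2

Vowels present: o, a, a; each is a nucleus, giving 3 syllables.
Between /o/ (V1) and /a/ (V2): /v/ → onset of the next syllable (single consonants are always licit onsets).
Between /a/ (V2) and /a/ (V3): /gf/ splits as /g/ + /f/ (/f/ is the longest suffix that is a licit onset).
Result: wo.vag.fa.
Classifying each syllable: /wo/ (open), /vag/ (closed), /fa/ (open).
Open syllables: 2.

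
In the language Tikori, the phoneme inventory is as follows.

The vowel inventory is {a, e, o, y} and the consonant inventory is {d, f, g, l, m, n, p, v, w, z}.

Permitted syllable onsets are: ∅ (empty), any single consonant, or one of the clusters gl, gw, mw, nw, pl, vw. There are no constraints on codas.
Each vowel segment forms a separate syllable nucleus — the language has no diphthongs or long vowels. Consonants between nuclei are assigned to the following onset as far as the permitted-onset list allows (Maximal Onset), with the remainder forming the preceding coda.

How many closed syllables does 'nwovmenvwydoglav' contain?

Nuclei (vowels): o, e, y, o, a → 5 syllables.
/o…e/ gap (V1→V2): cluster /vm/ — the longest permitted-onset suffix is /m/; onset = /m/, preceding coda = /v/.
/e…y/ gap (V2→V3): /nvw/ splits as /n/ + /vw/ (/vw/ is the longest suffix that is a licit onset).
/y…o/ gap (V3→V4): /d/ is a single consonant, so it becomes the next onset.
/o…a/ gap (V4→V5): /gl/ — entire cluster is a permitted onset → onset /gl/, coda ∅.
Syllabification: nwov.men.vwy.do.glav.
Classifying each syllable: /nwov/ (closed), /men/ (closed), /vwy/ (open), /do/ (open), /glav/ (closed).
Closed syllables: 3.

3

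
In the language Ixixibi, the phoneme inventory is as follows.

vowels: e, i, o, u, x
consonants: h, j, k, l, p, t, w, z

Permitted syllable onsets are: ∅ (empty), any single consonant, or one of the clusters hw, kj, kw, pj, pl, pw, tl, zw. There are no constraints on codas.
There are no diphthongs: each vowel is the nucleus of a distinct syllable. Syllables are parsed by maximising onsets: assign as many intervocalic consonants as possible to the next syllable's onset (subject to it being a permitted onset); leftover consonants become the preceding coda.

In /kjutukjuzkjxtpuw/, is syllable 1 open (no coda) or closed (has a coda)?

open

Vowels present: u, u, u, x, u; each is a nucleus, giving 5 syllables.
V1 /u/ – V2 /u/: /t/ → onset of the next syllable (single consonants are always licit onsets).
V2 /u/ – V3 /u/: cluster /kj/ — /kj/ is itself a permitted onset, so the whole cluster goes right; preceding coda = ∅.
V3 /u/ – V4 /x/: /zkj/; trying suffixes from longest down, /kj/ is the first permitted one, so coda /z/ | onset /kj/.
V4 /x/ – V5 /u/: /tp/ — longest licit onset from the right is /p/, leaving /t/ as coda.
Syllabification: kju.tu.kjuz.kjxt.puw.
Syllable 1 is /kju/; it ends in its nucleus with no coda, so it is open.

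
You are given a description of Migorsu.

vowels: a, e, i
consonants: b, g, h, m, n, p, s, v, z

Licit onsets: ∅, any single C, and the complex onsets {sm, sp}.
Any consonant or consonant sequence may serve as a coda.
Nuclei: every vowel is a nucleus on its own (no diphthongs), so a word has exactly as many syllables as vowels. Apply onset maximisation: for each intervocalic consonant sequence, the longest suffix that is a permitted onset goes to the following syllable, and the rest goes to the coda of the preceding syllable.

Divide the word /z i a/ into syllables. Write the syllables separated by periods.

zi.a

The vowels are i, a — 2 nuclei, so 2 syllables.
V1 /i/ – V2 /a/: no consonants, so the boundary falls immediately after /i/.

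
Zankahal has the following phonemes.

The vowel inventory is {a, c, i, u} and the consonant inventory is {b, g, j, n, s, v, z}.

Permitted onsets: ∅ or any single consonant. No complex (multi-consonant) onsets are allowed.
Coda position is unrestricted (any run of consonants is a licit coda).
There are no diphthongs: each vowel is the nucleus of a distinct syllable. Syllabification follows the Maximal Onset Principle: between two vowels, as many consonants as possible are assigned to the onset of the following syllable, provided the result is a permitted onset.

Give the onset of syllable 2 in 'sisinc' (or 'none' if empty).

s

Nuclei (vowels): i, i, c → 3 syllables.
Between /i/ (V1) and /i/ (V2): /s/ → onset of the next syllable (single consonants are always licit onsets).
Between /i/ (V2) and /c/ (V3): just /n/ — single C goes to the following onset.
Result: si.si.nc.
Syllable 2 is /si/: onset /s/, nucleus /i/, coda ∅.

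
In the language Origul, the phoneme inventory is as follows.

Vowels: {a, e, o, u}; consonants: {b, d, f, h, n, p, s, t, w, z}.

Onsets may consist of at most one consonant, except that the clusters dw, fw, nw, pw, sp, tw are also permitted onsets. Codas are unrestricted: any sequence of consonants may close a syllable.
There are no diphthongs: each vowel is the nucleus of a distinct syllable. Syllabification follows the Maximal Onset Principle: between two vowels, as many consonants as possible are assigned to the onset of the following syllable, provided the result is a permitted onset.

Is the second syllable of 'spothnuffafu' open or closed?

Vowels present: o, u, a, u; each is a nucleus, giving 4 syllables.
σ1/σ2 boundary: cluster /thn/ — the longest permitted-onset suffix is /n/; onset = /n/, preceding coda = /th/.
σ2/σ3 boundary: /ff/; trying suffixes from longest down, /f/ is the first permitted one, so coda /f/ | onset /f/.
σ3/σ4 boundary: /f/ → onset of the next syllable (single consonants are always licit onsets).
Result: spoth.nuf.fa.fu.
Syllable 2 is /nuf/ with coda /f/, so it is closed.

closed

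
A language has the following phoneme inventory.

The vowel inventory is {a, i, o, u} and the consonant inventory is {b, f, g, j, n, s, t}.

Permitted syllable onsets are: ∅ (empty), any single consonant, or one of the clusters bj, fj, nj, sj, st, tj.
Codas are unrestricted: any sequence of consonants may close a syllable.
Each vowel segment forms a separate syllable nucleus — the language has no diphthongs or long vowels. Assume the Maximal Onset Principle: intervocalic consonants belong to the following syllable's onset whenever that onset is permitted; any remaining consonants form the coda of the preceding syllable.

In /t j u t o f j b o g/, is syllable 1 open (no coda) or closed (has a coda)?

open

Nuclei (vowels): u, o, o → 3 syllables.
Between /u/ (V1) and /o/ (V2): just /t/ — single C goes to the following onset.
Between /o/ (V2) and /o/ (V3): cluster /fjb/ — the longest permitted-onset suffix is /b/; onset = /b/, preceding coda = /fj/.
Putting it together: tju.tofj.bog.
Syllable 1 is /tju/; it ends in its nucleus with no coda, so it is open.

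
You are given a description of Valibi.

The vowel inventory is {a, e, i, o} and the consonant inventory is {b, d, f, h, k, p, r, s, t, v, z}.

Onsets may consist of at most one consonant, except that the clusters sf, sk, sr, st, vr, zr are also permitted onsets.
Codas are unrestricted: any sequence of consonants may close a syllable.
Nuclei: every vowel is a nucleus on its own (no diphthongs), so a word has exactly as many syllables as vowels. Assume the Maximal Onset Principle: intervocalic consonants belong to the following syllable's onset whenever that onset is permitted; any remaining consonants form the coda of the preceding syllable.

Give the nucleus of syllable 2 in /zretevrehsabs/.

Nuclei (vowels): e, e, e, a → 4 syllables.
The second nucleus (vowel 2 from the left) is /e/.

e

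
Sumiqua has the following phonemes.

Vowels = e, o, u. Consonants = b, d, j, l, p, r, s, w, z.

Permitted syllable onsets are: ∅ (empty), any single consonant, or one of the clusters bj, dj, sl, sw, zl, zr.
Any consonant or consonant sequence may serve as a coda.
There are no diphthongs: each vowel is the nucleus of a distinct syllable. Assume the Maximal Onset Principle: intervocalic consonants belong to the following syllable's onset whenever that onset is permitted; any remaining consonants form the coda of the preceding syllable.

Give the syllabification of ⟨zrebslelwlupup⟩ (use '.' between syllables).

Nuclei (vowels): e, e, u, u → 4 syllables.
σ1/σ2 boundary: /bsl/; trying suffixes from longest down, /sl/ is the first permitted one, so coda /b/ | onset /sl/.
σ2/σ3 boundary: /lwl/ splits as /lw/ + /l/ (/l/ is the longest suffix that is a licit onset).
σ3/σ4 boundary: just /p/ — single C goes to the following onset.

zreb.slelw.lu.pup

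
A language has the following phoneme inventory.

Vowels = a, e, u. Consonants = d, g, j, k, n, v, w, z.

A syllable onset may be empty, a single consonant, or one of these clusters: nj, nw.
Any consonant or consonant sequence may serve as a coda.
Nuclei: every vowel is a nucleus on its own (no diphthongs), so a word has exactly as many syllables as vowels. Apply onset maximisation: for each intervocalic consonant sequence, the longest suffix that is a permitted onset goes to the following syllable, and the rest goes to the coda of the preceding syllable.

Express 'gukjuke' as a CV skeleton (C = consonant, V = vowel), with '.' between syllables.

CVC.CV.CV

Nuclei (vowels): u, u, e → 3 syllables.
V1 /u/ – V2 /u/: /kj/ splits as /k/ + /j/ (/j/ is the longest suffix that is a licit onset).
V2 /u/ – V3 /e/: /k/ is a single consonant, so it becomes the next onset.
Result: guk.ju.ke.
Mapping each syllable to C/V: /guk/ → CVC, /ju/ → CV, /ke/ → CV.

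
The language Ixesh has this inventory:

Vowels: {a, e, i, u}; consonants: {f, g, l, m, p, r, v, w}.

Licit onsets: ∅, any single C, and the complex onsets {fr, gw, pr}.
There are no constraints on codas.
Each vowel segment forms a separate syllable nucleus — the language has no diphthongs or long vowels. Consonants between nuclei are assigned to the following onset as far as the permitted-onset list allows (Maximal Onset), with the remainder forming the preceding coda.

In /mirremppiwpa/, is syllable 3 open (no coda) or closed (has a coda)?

closed

Nuclei (vowels): i, e, i, a → 4 syllables.
/i…e/ gap (V1→V2): /rr/ splits as /r/ + /r/ (/r/ is the longest suffix that is a licit onset).
/e…i/ gap (V2→V3): /mpp/ — longest licit onset from the right is /p/, leaving /mp/ as coda.
/i…a/ gap (V3→V4): cluster /wp/ — the longest permitted-onset suffix is /p/; onset = /p/, preceding coda = /w/.
Putting it together: mir.remp.piw.pa.
Syllable 3 is /piw/ with coda /w/, so it is closed.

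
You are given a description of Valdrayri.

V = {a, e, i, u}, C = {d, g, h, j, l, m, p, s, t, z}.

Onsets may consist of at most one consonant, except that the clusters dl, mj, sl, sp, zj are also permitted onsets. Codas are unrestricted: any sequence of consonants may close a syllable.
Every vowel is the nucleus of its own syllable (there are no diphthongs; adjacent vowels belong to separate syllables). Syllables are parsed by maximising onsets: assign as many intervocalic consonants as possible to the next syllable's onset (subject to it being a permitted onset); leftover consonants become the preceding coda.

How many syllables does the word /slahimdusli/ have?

4

Nuclei (vowels): a, i, u, i → 4 syllables.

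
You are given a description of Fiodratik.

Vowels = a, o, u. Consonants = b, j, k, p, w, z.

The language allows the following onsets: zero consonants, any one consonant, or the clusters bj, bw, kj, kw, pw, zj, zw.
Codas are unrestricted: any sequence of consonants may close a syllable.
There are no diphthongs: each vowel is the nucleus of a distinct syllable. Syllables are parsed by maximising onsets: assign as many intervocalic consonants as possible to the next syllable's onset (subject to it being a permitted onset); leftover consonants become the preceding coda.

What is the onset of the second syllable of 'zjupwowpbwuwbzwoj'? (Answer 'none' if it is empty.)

pw

Vowels present: u, o, u, o; each is a nucleus, giving 4 syllables.
/u…o/ gap (V1→V2): /pw/ — entire cluster is a permitted onset → onset /pw/, coda ∅.
/o…u/ gap (V2→V3): cluster /wpbw/ — the longest permitted-onset suffix is /bw/; onset = /bw/, preceding coda = /wp/.
/u…o/ gap (V3→V4): /wbzw/; trying suffixes from longest down, /zw/ is the first permitted one, so coda /wb/ | onset /zw/.
Result: zju.pwowp.bwuwb.zwoj.
Syllable 2 is /pwowp/: onset /pw/, nucleus /o/, coda /wp/.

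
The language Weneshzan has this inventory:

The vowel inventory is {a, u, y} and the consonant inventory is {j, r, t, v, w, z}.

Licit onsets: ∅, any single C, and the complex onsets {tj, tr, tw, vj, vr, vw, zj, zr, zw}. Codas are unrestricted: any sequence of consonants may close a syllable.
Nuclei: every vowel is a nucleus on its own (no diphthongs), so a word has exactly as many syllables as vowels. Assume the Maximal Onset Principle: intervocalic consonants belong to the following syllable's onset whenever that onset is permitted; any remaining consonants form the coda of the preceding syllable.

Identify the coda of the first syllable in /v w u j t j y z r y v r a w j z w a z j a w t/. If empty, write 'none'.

j

Vowels present: u, y, y, a, a, a; each is a nucleus, giving 6 syllables.
V1 /u/ – V2 /y/: /jtj/; trying suffixes from longest down, /tj/ is the first permitted one, so coda /j/ | onset /tj/.
V2 /y/ – V3 /y/: /zr/ is a licit onset in full, so it all attaches to the next syllable.
V3 /y/ – V4 /a/: /vr/ is a licit onset in full, so it all attaches to the next syllable.
V4 /a/ – V5 /a/: cluster /wjzw/ — the longest permitted-onset suffix is /zw/; onset = /zw/, preceding coda = /wj/.
V5 /a/ – V6 /a/: /zj/ is a licit onset in full, so it all attaches to the next syllable.
So the parse is vwuj.tjy.zry.vrawj.zwa.zjawt.
Syllable 1 is /vwuj/: onset /vw/, nucleus /u/, coda /j/.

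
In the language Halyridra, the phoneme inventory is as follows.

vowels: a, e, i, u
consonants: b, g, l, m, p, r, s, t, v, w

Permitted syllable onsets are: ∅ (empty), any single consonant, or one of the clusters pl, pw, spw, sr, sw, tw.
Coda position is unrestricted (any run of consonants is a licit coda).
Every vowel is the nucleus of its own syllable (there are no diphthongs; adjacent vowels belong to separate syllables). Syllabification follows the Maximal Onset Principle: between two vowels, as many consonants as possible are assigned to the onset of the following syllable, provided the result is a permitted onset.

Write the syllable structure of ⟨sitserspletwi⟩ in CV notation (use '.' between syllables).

CVC.CVCC.CCV.CCV

Vowels present: i, e, e, i; each is a nucleus, giving 4 syllables.
V1 /i/ – V2 /e/: /ts/; trying suffixes from longest down, /s/ is the first permitted one, so coda /t/ | onset /s/.
V2 /e/ – V3 /e/: cluster /rspl/ — the longest permitted-onset suffix is /pl/; onset = /pl/, preceding coda = /rs/.
V3 /e/ – V4 /i/: cluster /tw/ — /tw/ is itself a permitted onset, so the whole cluster goes right; preceding coda = ∅.
So the parse is sit.sers.ple.twi.
Mapping each syllable to C/V: /sit/ → CVC, /sers/ → CVCC, /ple/ → CCV, /twi/ → CCV.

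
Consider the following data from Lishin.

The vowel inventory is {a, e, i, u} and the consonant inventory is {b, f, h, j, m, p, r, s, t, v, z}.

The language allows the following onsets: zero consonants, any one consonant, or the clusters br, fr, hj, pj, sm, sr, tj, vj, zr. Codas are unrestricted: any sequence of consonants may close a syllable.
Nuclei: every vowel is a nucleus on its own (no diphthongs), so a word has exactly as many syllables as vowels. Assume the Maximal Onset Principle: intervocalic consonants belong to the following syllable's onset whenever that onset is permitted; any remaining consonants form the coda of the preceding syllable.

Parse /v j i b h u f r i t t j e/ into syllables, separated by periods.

The vowels are i, u, i, e — 4 nuclei, so 4 syllables.
/i…u/ gap (V1→V2): /bh/ splits as /b/ + /h/ (/h/ is the longest suffix that is a licit onset).
/u…i/ gap (V2→V3): cluster /fr/ — /fr/ is itself a permitted onset, so the whole cluster goes right; preceding coda = ∅.
/i…e/ gap (V3→V4): /ttj/ — longest licit onset from the right is /tj/, leaving /t/ as coda.

vjib.hu.frit.tje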